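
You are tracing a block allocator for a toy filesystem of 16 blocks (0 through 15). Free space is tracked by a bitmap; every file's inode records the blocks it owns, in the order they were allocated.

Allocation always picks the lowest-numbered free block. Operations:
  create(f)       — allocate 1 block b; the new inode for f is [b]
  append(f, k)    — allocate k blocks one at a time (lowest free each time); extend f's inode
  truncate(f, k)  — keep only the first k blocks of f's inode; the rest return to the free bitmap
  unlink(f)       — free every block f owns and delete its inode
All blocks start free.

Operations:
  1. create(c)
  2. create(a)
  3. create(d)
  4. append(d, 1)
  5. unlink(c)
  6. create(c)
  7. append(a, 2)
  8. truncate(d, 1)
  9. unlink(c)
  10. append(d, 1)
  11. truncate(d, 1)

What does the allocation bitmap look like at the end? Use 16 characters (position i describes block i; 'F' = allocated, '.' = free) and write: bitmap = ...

[1] create(c) — c=0 (map F...............)
[2] create(a) — a=1 c=0 (map FF..............)
[3] create(d) — a=1 c=0 d=2 (map FFF.............)
[4] append(d, 1) — a=1 c=0 d=2,3 (map FFFF............)
[5] unlink(c) — a=1 d=2,3 (map .FFF............)
[6] create(c) — a=1 c=0 d=2,3 (map FFFF............)
[7] append(a, 2) — a=1,4,5 c=0 d=2,3 (map FFFFFF..........)
[8] truncate(d, 1) — a=1,4,5 c=0 d=2 (map FFF.FF..........)
[9] unlink(c) — a=1,4,5 d=2 (map .FF.FF..........)
[10] append(d, 1) — a=1,4,5 d=2,0 (map FFF.FF..........)
[11] truncate(d, 1) — a=1,4,5 d=2 (map .FF.FF..........)

bitmap = .FF.FF..........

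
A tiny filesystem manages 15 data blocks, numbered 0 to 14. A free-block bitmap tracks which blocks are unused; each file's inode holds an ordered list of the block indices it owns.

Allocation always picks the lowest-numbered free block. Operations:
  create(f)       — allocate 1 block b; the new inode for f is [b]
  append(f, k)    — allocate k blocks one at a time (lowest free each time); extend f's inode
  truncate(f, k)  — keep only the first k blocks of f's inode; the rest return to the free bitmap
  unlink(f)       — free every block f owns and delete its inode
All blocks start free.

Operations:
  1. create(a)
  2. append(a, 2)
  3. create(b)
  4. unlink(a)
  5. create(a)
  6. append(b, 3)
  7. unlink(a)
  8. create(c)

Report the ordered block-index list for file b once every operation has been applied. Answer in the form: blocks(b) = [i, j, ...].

blocks(b) = [3, 1, 2, 4]

  1. create(a)  ⇒  F..............  {a→[0]}
  2. append(a, 2)  ⇒  FFF............  {a→[0, 1, 2]}
  3. create(b)  ⇒  FFFF...........  {a→[0, 1, 2]; b→[3]}
  4. unlink(a)  ⇒  ...F...........  {b→[3]}
  5. create(a)  ⇒  F..F...........  {a→[0]; b→[3]}
  6. append(b, 3)  ⇒  FFFFF..........  {a→[0]; b→[3, 1, 2, 4]}
  7. unlink(a)  ⇒  .FFFF..........  {b→[3, 1, 2, 4]}
  8. create(c)  ⇒  FFFFF..........  {b→[3, 1, 2, 4]; c→[0]}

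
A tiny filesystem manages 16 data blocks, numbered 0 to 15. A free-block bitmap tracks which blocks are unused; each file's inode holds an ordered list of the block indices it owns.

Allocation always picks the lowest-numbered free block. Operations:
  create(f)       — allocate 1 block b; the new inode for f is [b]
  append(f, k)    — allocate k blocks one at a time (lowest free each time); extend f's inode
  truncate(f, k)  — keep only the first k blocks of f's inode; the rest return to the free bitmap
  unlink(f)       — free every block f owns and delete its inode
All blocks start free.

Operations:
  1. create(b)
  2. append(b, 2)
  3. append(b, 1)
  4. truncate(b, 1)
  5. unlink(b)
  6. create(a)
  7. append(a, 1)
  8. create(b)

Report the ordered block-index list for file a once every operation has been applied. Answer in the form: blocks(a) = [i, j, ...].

  1. create(b)  ⇒  F...............  {b→[0]}
  2. append(b, 2)  ⇒  FFF.............  {b→[0, 1, 2]}
  3. append(b, 1)  ⇒  FFFF............  {b→[0, 1, 2, 3]}
  4. truncate(b, 1)  ⇒  F...............  {b→[0]}
  5. unlink(b)  ⇒  ................  {}
  6. create(a)  ⇒  F...............  {a→[0]}
  7. append(a, 1)  ⇒  FF..............  {a→[0, 1]}
  8. create(b)  ⇒  FFF.............  {a→[0, 1]; b→[2]}

blocks(a) = [0, 1]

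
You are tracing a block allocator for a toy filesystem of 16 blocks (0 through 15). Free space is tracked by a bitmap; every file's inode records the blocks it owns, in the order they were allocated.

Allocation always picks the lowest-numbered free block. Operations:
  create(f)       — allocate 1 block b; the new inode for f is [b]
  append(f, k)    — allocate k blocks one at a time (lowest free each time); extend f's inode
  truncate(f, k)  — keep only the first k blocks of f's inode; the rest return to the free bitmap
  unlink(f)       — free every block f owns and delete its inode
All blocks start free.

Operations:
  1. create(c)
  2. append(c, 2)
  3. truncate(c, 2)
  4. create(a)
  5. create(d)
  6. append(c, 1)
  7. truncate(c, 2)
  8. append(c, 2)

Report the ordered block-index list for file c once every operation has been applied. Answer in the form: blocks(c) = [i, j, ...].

[1] create(c) — c=0 (map F...............)
[2] append(c, 2) — c=0,1,2 (map FFF.............)
[3] truncate(c, 2) — c=0,1 (map FF..............)
[4] create(a) — a=2 c=0,1 (map FFF.............)
[5] create(d) — a=2 c=0,1 d=3 (map FFFF............)
[6] append(c, 1) — a=2 c=0,1,4 d=3 (map FFFFF...........)
[7] truncate(c, 2) — a=2 c=0,1 d=3 (map FFFF............)
[8] append(c, 2) — a=2 c=0,1,4,5 d=3 (map FFFFFF..........)

blocks(c) = [0, 1, 4, 5]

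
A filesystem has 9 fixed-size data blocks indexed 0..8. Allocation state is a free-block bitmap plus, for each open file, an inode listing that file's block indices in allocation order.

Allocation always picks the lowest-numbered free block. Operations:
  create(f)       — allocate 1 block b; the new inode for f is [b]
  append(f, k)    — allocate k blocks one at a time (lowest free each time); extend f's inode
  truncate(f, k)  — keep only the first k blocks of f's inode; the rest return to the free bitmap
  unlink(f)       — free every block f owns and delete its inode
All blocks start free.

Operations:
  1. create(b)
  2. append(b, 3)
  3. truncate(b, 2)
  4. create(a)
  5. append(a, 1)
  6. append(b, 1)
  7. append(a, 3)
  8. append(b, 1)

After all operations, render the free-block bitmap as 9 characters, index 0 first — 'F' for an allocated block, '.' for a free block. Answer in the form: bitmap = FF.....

  1. create(b)  ⇒  F........  {b→[0]}
  2. append(b, 3)  ⇒  FFFF.....  {b→[0, 1, 2, 3]}
  3. truncate(b, 2)  ⇒  FF.......  {b→[0, 1]}
  4. create(a)  ⇒  FFF......  {a→[2]; b→[0, 1]}
  5. append(a, 1)  ⇒  FFFF.....  {a→[2, 3]; b→[0, 1]}
  6. append(b, 1)  ⇒  FFFFF....  {a→[2, 3]; b→[0, 1, 4]}
  7. append(a, 3)  ⇒  FFFFFFFF.  {a→[2, 3, 5, 6, 7]; b→[0, 1, 4]}
  8. append(b, 1)  ⇒  FFFFFFFFF  {a→[2, 3, 5, 6, 7]; b→[0, 1, 4, 8]}

bitmap = FFFFFFFFF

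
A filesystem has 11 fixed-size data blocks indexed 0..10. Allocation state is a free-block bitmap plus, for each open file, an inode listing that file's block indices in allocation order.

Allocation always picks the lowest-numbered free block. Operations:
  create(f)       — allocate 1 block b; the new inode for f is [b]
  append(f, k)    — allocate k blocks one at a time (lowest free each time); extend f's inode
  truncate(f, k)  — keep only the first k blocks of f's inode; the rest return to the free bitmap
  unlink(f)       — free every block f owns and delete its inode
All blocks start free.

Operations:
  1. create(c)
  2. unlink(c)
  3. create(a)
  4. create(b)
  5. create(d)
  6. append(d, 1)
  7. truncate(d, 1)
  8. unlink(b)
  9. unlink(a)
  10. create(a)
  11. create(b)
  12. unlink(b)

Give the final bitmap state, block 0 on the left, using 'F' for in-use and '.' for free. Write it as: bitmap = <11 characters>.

bitmap = F.F........

after create(c) → c:[0]  free=[F..........]
after unlink(c) →   free=[...........]
after create(a) → a:[0]  free=[F..........]
after create(b) → a:[0], b:[1]  free=[FF.........]
after create(d) → a:[0], b:[1], d:[2]  free=[FFF........]
after append(d, 1) → a:[0], b:[1], d:[2, 3]  free=[FFFF.......]
after truncate(d, 1) → a:[0], b:[1], d:[2]  free=[FFF........]
after unlink(b) → a:[0], d:[2]  free=[F.F........]
after unlink(a) → d:[2]  free=[..F........]
after create(a) → a:[0], d:[2]  free=[F.F........]
after create(b) → a:[0], b:[1], d:[2]  free=[FFF........]
after unlink(b) → a:[0], d:[2]  free=[F.F........]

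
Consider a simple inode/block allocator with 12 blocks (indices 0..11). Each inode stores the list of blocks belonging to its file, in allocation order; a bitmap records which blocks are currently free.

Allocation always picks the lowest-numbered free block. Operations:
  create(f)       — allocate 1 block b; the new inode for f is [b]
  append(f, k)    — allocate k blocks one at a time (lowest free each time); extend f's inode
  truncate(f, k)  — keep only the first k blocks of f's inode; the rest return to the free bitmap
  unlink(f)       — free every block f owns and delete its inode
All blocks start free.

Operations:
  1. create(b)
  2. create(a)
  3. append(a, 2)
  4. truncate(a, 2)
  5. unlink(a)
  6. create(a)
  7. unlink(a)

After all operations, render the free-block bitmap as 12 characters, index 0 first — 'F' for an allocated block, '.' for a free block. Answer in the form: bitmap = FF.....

[1] create(b) — b=0 (map F...........)
[2] create(a) — a=1 b=0 (map FF..........)
[3] append(a, 2) — a=1,2,3 b=0 (map FFFF........)
[4] truncate(a, 2) — a=1,2 b=0 (map FFF.........)
[5] unlink(a) — b=0 (map F...........)
[6] create(a) — a=1 b=0 (map FF..........)
[7] unlink(a) — b=0 (map F...........)

bitmap = F...........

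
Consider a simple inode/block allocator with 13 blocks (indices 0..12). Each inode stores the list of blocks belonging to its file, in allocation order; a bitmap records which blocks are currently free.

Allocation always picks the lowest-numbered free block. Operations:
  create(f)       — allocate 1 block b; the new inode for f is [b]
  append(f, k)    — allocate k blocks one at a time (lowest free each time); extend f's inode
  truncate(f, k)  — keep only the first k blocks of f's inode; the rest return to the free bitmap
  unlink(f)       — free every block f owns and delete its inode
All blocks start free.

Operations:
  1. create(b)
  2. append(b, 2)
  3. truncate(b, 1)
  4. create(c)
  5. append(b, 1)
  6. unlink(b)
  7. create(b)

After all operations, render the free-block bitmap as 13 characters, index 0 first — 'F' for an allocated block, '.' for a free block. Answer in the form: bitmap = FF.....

bitmap = FF...........

create(b): bitmap=F............ | b=[0]
append(b, 2): bitmap=FFF.......... | b=[0, 1, 2]
truncate(b, 1): bitmap=F............ | b=[0]
create(c): bitmap=FF........... | b=[0] c=[1]
append(b, 1): bitmap=FFF.......... | b=[0, 2] c=[1]
unlink(b): bitmap=.F........... | c=[1]
create(b): bitmap=FF........... | b=[0] c=[1]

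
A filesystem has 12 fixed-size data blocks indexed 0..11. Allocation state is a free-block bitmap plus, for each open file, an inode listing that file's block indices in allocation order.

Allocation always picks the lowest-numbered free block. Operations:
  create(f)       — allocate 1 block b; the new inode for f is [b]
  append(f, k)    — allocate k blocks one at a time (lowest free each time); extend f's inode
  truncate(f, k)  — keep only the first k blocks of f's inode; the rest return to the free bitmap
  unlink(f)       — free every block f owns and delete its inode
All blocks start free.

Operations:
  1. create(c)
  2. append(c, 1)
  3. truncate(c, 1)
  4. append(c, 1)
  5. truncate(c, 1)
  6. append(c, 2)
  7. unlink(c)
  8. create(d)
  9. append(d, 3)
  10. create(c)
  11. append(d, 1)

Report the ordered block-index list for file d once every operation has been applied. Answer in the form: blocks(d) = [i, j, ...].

blocks(d) = [0, 1, 2, 3, 5]

[1] create(c) — c=0 (map F...........)
[2] append(c, 1) — c=0,1 (map FF..........)
[3] truncate(c, 1) — c=0 (map F...........)
[4] append(c, 1) — c=0,1 (map FF..........)
[5] truncate(c, 1) — c=0 (map F...........)
[6] append(c, 2) — c=0,1,2 (map FFF.........)
[7] unlink(c) —  (map ............)
[8] create(d) — d=0 (map F...........)
[9] append(d, 3) — d=0,1,2,3 (map FFFF........)
[10] create(c) — c=4 d=0,1,2,3 (map FFFFF.......)
[11] append(d, 1) — c=4 d=0,1,2,3,5 (map FFFFFF......)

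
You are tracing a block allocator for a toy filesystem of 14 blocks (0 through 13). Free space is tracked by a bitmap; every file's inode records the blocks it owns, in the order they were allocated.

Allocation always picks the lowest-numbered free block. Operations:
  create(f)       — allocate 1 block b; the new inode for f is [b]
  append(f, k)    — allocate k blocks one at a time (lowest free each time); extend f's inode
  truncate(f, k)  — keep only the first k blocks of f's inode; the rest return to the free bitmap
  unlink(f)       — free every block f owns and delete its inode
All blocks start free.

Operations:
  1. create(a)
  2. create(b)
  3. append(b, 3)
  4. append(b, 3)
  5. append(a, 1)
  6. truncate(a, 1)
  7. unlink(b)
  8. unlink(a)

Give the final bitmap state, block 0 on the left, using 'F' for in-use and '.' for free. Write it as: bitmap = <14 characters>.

after create(a) → a:[0]  free=[F.............]
after create(b) → a:[0], b:[1]  free=[FF............]
after append(b, 3) → a:[0], b:[1, 2, 3, 4]  free=[FFFFF.........]
after append(b, 3) → a:[0], b:[1, 2, 3, 4, 5, 6, 7]  free=[FFFFFFFF......]
after append(a, 1) → a:[0, 8], b:[1, 2, 3, 4, 5, 6, 7]  free=[FFFFFFFFF.....]
after truncate(a, 1) → a:[0], b:[1, 2, 3, 4, 5, 6, 7]  free=[FFFFFFFF......]
after unlink(b) → a:[0]  free=[F.............]
after unlink(a) →   free=[..............]

bitmap = ..............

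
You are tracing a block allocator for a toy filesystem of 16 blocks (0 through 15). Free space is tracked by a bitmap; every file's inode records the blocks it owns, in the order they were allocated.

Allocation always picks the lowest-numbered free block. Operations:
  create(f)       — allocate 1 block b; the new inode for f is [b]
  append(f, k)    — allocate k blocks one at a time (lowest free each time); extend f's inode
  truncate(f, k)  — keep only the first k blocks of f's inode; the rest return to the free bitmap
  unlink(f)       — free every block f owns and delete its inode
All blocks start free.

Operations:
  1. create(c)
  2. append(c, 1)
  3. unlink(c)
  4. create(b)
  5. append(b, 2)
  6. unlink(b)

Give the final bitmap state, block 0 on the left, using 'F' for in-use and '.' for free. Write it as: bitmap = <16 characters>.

bitmap = ................

after create(c) → c:[0]  free=[F...............]
after append(c, 1) → c:[0, 1]  free=[FF..............]
after unlink(c) →   free=[................]
after create(b) → b:[0]  free=[F...............]
after append(b, 2) → b:[0, 1, 2]  free=[FFF.............]
after unlink(b) →   free=[................]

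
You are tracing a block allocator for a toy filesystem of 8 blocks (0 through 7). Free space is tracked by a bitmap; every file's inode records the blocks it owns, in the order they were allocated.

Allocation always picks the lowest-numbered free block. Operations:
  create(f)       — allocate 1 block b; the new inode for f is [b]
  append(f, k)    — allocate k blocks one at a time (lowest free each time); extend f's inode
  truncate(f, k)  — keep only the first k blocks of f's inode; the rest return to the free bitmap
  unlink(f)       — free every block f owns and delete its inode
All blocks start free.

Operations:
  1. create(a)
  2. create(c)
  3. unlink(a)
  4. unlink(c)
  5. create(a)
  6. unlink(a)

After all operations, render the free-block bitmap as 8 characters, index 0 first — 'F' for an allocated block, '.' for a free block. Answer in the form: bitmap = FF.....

  1. create(a)  ⇒  F.......  {a→[0]}
  2. create(c)  ⇒  FF......  {a→[0]; c→[1]}
  3. unlink(a)  ⇒  .F......  {c→[1]}
  4. unlink(c)  ⇒  ........  {}
  5. create(a)  ⇒  F.......  {a→[0]}
  6. unlink(a)  ⇒  ........  {}

bitmap = ........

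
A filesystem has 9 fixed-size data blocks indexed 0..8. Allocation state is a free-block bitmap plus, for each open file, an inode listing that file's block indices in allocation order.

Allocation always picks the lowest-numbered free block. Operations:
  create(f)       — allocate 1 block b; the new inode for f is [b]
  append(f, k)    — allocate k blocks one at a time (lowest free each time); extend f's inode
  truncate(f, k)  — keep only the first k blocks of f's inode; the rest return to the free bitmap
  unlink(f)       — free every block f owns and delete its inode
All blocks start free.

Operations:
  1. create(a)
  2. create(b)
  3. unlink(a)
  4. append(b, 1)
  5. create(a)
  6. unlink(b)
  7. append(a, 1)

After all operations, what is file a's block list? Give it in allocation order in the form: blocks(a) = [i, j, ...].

after create(a) → a:[0]  free=[F........]
after create(b) → a:[0], b:[1]  free=[FF.......]
after unlink(a) → b:[1]  free=[.F.......]
after append(b, 1) → b:[1, 0]  free=[FF.......]
after create(a) → a:[2], b:[1, 0]  free=[FFF......]
after unlink(b) → a:[2]  free=[..F......]
after append(a, 1) → a:[2, 0]  free=[F.F......]

blocks(a) = [2, 0]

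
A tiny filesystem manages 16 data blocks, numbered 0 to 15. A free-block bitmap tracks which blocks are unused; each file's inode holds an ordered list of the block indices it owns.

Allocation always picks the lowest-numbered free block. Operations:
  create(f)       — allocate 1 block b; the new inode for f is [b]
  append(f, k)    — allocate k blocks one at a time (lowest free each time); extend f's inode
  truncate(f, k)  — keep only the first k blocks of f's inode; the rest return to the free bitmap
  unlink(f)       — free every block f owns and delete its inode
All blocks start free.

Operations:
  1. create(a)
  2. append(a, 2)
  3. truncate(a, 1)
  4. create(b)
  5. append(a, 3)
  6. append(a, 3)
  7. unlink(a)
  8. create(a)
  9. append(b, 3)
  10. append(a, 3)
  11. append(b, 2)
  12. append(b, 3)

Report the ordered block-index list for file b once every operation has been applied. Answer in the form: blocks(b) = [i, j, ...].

  1. create(a)  ⇒  F...............  {a→[0]}
  2. append(a, 2)  ⇒  FFF.............  {a→[0, 1, 2]}
  3. truncate(a, 1)  ⇒  F...............  {a→[0]}
  4. create(b)  ⇒  FF..............  {a→[0]; b→[1]}
  5. append(a, 3)  ⇒  FFFFF...........  {a→[0, 2, 3, 4]; b→[1]}
  6. append(a, 3)  ⇒  FFFFFFFF........  {a→[0, 2, 3, 4, 5, 6, 7]; b→[1]}
  7. unlink(a)  ⇒  .F..............  {b→[1]}
  8. create(a)  ⇒  FF..............  {a→[0]; b→[1]}
  9. append(b, 3)  ⇒  FFFFF...........  {a→[0]; b→[1, 2, 3, 4]}
  10. append(a, 3)  ⇒  FFFFFFFF........  {a→[0, 5, 6, 7]; b→[1, 2, 3, 4]}
  11. append(b, 2)  ⇒  FFFFFFFFFF......  {a→[0, 5, 6, 7]; b→[1, 2, 3, 4, 8, 9]}
  12. append(b, 3)  ⇒  FFFFFFFFFFFFF...  {a→[0, 5, 6, 7]; b→[1, 2, 3, 4, 8, 9, 10, 11, 12]}

blocks(b) = [1, 2, 3, 4, 8, 9, 10, 11, 12]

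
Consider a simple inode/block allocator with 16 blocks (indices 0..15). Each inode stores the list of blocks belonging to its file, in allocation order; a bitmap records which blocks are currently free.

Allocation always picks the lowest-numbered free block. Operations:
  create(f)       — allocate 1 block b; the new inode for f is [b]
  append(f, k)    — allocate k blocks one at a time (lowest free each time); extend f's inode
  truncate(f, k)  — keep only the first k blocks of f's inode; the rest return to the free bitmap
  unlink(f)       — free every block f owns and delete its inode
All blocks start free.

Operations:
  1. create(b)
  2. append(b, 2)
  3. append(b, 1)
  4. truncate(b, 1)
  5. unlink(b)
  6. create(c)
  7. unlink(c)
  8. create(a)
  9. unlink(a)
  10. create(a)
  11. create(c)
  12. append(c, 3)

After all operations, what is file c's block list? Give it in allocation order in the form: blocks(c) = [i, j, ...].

create(b): bitmap=F............... | b=[0]
append(b, 2): bitmap=FFF............. | b=[0, 1, 2]
append(b, 1): bitmap=FFFF............ | b=[0, 1, 2, 3]
truncate(b, 1): bitmap=F............... | b=[0]
unlink(b): bitmap=................ | 
create(c): bitmap=F............... | c=[0]
unlink(c): bitmap=................ | 
create(a): bitmap=F............... | a=[0]
unlink(a): bitmap=................ | 
create(a): bitmap=F............... | a=[0]
create(c): bitmap=FF.............. | a=[0] c=[1]
append(c, 3): bitmap=FFFFF........... | a=[0] c=[1, 2, 3, 4]

blocks(c) = [1, 2, 3, 4]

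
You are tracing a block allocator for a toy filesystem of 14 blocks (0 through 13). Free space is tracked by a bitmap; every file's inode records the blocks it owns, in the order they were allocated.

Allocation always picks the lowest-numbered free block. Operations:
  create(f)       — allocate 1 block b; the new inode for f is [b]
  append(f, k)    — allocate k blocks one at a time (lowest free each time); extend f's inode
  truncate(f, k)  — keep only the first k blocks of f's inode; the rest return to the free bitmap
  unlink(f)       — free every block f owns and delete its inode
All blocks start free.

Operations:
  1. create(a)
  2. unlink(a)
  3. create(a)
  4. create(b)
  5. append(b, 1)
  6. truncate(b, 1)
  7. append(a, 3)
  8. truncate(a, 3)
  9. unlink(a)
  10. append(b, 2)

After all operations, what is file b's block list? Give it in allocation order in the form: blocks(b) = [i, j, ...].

blocks(b) = [1, 0, 2]

[1] create(a) — a=0 (map F.............)
[2] unlink(a) —  (map ..............)
[3] create(a) — a=0 (map F.............)
[4] create(b) — a=0 b=1 (map FF............)
[5] append(b, 1) — a=0 b=1,2 (map FFF...........)
[6] truncate(b, 1) — a=0 b=1 (map FF............)
[7] append(a, 3) — a=0,2,3,4 b=1 (map FFFFF.........)
[8] truncate(a, 3) — a=0,2,3 b=1 (map FFFF..........)
[9] unlink(a) — b=1 (map .F............)
[10] append(b, 2) — b=1,0,2 (map FFF...........)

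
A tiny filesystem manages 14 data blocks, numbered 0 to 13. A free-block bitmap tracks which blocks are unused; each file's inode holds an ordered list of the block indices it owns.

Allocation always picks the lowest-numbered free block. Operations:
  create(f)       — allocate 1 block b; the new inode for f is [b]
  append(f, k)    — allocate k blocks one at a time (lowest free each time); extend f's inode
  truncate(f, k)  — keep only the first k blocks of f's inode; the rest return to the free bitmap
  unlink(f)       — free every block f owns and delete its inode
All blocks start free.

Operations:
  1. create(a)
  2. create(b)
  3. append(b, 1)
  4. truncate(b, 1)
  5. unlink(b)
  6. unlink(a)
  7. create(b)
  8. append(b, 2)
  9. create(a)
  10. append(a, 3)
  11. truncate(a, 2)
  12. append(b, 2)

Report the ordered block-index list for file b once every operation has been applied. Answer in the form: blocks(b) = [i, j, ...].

blocks(b) = [0, 1, 2, 5, 6]

create(a): bitmap=F............. | a=[0]
create(b): bitmap=FF............ | a=[0] b=[1]
append(b, 1): bitmap=FFF........... | a=[0] b=[1, 2]
truncate(b, 1): bitmap=FF............ | a=[0] b=[1]
unlink(b): bitmap=F............. | a=[0]
unlink(a): bitmap=.............. | 
create(b): bitmap=F............. | b=[0]
append(b, 2): bitmap=FFF........... | b=[0, 1, 2]
create(a): bitmap=FFFF.......... | a=[3] b=[0, 1, 2]
append(a, 3): bitmap=FFFFFFF....... | a=[3, 4, 5, 6] b=[0, 1, 2]
truncate(a, 2): bitmap=FFFFF......... | a=[3, 4] b=[0, 1, 2]
append(b, 2): bitmap=FFFFFFF....... | a=[3, 4] b=[0, 1, 2, 5, 6]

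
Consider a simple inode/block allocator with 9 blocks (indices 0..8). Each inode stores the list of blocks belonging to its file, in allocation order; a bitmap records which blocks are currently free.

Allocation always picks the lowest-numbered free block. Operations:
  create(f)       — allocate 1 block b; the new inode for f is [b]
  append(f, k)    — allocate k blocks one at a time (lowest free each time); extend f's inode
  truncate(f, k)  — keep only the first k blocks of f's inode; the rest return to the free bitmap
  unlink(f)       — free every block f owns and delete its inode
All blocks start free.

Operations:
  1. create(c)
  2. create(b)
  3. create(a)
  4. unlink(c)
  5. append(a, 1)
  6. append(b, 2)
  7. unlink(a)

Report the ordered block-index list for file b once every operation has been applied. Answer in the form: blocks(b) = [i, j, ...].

blocks(b) = [1, 3, 4]

after create(c) → c:[0]  free=[F........]
after create(b) → b:[1], c:[0]  free=[FF.......]
after create(a) → a:[2], b:[1], c:[0]  free=[FFF......]
after unlink(c) → a:[2], b:[1]  free=[.FF......]
after append(a, 1) → a:[2, 0], b:[1]  free=[FFF......]
after append(b, 2) → a:[2, 0], b:[1, 3, 4]  free=[FFFFF....]
after unlink(a) → b:[1, 3, 4]  free=[.F.FF....]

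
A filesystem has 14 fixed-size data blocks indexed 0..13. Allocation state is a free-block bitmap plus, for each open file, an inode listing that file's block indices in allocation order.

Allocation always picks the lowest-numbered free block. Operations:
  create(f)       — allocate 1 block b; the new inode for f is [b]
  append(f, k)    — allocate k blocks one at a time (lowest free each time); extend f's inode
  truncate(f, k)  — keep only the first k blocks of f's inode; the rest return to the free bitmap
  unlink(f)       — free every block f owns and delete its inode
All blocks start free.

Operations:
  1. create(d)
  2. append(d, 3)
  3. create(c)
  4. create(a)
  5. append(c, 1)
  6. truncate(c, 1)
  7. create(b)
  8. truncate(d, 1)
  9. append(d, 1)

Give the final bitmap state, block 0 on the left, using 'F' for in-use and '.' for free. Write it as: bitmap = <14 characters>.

bitmap = FF..FFF.......

[1] create(d) — d=0 (map F.............)
[2] append(d, 3) — d=0,1,2,3 (map FFFF..........)
[3] create(c) — c=4 d=0,1,2,3 (map FFFFF.........)
[4] create(a) — a=5 c=4 d=0,1,2,3 (map FFFFFF........)
[5] append(c, 1) — a=5 c=4,6 d=0,1,2,3 (map FFFFFFF.......)
[6] truncate(c, 1) — a=5 c=4 d=0,1,2,3 (map FFFFFF........)
[7] create(b) — a=5 b=6 c=4 d=0,1,2,3 (map FFFFFFF.......)
[8] truncate(d, 1) — a=5 b=6 c=4 d=0 (map F...FFF.......)
[9] append(d, 1) — a=5 b=6 c=4 d=0,1 (map FF..FFF.......)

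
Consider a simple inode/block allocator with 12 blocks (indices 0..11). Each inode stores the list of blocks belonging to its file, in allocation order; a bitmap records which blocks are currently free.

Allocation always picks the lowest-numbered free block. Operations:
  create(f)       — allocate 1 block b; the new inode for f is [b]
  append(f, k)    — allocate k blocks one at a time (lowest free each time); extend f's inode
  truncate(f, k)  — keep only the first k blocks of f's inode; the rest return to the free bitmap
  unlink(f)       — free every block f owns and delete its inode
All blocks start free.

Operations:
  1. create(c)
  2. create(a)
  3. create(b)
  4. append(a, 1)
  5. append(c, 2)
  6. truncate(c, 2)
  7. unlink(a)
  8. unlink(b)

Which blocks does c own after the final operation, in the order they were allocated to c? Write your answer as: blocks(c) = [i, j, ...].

blocks(c) = [0, 4]

  1. create(c)  ⇒  F...........  {c→[0]}
  2. create(a)  ⇒  FF..........  {a→[1]; c→[0]}
  3. create(b)  ⇒  FFF.........  {a→[1]; b→[2]; c→[0]}
  4. append(a, 1)  ⇒  FFFF........  {a→[1, 3]; b→[2]; c→[0]}
  5. append(c, 2)  ⇒  FFFFFF......  {a→[1, 3]; b→[2]; c→[0, 4, 5]}
  6. truncate(c, 2)  ⇒  FFFFF.......  {a→[1, 3]; b→[2]; c→[0, 4]}
  7. unlink(a)  ⇒  F.F.F.......  {b→[2]; c→[0, 4]}
  8. unlink(b)  ⇒  F...F.......  {c→[0, 4]}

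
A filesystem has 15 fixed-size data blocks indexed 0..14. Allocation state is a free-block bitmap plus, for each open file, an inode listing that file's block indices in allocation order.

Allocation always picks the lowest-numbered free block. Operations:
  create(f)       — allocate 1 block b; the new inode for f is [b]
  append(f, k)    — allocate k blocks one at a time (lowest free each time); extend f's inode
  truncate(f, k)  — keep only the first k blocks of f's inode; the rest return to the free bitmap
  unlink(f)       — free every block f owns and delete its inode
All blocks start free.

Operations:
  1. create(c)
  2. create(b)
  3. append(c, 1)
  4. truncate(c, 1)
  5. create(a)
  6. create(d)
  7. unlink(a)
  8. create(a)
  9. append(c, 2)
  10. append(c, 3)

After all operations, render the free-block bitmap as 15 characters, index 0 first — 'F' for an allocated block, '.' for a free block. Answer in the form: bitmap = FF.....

bitmap = FFFFFFFFF......

after create(c) → c:[0]  free=[F..............]
after create(b) → b:[1], c:[0]  free=[FF.............]
after append(c, 1) → b:[1], c:[0, 2]  free=[FFF............]
after truncate(c, 1) → b:[1], c:[0]  free=[FF.............]
after create(a) → a:[2], b:[1], c:[0]  free=[FFF............]
after create(d) → a:[2], b:[1], c:[0], d:[3]  free=[FFFF...........]
after unlink(a) → b:[1], c:[0], d:[3]  free=[FF.F...........]
after create(a) → a:[2], b:[1], c:[0], d:[3]  free=[FFFF...........]
after append(c, 2) → a:[2], b:[1], c:[0, 4, 5], d:[3]  free=[FFFFFF.........]
after append(c, 3) → a:[2], b:[1], c:[0, 4, 5, 6, 7, 8], d:[3]  free=[FFFFFFFFF......]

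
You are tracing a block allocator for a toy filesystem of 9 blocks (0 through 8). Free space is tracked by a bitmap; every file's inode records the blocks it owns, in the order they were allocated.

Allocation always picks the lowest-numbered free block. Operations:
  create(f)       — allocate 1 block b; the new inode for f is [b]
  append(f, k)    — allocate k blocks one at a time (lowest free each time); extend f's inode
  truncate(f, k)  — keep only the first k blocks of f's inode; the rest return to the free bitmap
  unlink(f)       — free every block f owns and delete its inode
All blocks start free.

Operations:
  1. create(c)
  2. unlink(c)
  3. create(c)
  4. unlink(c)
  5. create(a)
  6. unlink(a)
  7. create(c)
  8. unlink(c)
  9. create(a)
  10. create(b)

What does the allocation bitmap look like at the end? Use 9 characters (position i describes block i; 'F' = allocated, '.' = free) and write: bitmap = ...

bitmap = FF.......

after create(c) → c:[0]  free=[F........]
after unlink(c) →   free=[.........]
after create(c) → c:[0]  free=[F........]
after unlink(c) →   free=[.........]
after create(a) → a:[0]  free=[F........]
after unlink(a) →   free=[.........]
after create(c) → c:[0]  free=[F........]
after unlink(c) →   free=[.........]
after create(a) → a:[0]  free=[F........]
after create(b) → a:[0], b:[1]  free=[FF.......]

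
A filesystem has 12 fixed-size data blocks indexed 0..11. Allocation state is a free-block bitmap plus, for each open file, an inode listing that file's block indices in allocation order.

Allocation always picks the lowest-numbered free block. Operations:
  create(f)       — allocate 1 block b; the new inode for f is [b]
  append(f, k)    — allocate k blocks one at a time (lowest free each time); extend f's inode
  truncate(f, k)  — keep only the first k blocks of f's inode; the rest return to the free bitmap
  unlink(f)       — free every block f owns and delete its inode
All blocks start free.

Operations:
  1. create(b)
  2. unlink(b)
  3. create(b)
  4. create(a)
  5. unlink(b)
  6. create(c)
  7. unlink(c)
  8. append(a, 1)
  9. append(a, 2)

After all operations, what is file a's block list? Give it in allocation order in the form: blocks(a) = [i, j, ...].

after create(b) → b:[0]  free=[F...........]
after unlink(b) →   free=[............]
after create(b) → b:[0]  free=[F...........]
after create(a) → a:[1], b:[0]  free=[FF..........]
after unlink(b) → a:[1]  free=[.F..........]
after create(c) → a:[1], c:[0]  free=[FF..........]
after unlink(c) → a:[1]  free=[.F..........]
after append(a, 1) → a:[1, 0]  free=[FF..........]
after append(a, 2) → a:[1, 0, 2, 3]  free=[FFFF........]

blocks(a) = [1, 0, 2, 3]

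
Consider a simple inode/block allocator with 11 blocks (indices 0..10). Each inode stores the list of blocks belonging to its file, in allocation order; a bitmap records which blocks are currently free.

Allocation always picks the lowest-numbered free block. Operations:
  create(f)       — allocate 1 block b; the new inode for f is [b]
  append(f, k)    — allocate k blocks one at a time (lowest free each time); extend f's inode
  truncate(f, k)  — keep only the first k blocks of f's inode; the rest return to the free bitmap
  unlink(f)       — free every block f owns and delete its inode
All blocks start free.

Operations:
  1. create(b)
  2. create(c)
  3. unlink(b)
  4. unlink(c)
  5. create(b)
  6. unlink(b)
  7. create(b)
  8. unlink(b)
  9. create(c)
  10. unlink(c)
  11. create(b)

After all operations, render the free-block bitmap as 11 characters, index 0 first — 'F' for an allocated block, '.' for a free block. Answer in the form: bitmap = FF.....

bitmap = F..........

[1] create(b) — b=0 (map F..........)
[2] create(c) — b=0 c=1 (map FF.........)
[3] unlink(b) — c=1 (map .F.........)
[4] unlink(c) —  (map ...........)
[5] create(b) — b=0 (map F..........)
[6] unlink(b) —  (map ...........)
[7] create(b) — b=0 (map F..........)
[8] unlink(b) —  (map ...........)
[9] create(c) — c=0 (map F..........)
[10] unlink(c) —  (map ...........)
[11] create(b) — b=0 (map F..........)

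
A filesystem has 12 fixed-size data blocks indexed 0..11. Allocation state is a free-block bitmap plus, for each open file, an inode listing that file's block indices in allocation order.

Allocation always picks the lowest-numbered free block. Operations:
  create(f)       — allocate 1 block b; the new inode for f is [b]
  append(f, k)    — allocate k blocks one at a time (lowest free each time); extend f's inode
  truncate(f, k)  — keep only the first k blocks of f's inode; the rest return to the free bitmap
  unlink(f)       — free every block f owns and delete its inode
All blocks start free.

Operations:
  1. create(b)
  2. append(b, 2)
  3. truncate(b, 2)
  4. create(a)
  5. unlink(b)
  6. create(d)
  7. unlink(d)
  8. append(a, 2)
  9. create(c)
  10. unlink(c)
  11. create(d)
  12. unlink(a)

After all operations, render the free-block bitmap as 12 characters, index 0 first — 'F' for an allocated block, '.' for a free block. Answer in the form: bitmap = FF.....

after create(b) → b:[0]  free=[F...........]
after append(b, 2) → b:[0, 1, 2]  free=[FFF.........]
after truncate(b, 2) → b:[0, 1]  free=[FF..........]
after create(a) → a:[2], b:[0, 1]  free=[FFF.........]
after unlink(b) → a:[2]  free=[..F.........]
after create(d) → a:[2], d:[0]  free=[F.F.........]
after unlink(d) → a:[2]  free=[..F.........]
after append(a, 2) → a:[2, 0, 1]  free=[FFF.........]
after create(c) → a:[2, 0, 1], c:[3]  free=[FFFF........]
after unlink(c) → a:[2, 0, 1]  free=[FFF.........]
after create(d) → a:[2, 0, 1], d:[3]  free=[FFFF........]
after unlink(a) → d:[3]  free=[...F........]

bitmap = ...F........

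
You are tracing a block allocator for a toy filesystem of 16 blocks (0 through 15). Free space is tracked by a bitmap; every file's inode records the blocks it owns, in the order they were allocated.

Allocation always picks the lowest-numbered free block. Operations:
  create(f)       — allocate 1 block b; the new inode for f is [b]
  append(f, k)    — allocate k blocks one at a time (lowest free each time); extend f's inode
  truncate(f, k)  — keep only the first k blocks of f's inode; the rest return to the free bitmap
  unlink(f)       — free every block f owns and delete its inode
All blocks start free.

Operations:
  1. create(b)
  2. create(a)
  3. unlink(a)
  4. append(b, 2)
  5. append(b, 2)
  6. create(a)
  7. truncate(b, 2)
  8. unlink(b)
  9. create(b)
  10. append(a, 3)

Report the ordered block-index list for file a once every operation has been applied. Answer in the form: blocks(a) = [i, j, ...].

blocks(a) = [5, 1, 2, 3]

create(b): bitmap=F............... | b=[0]
create(a): bitmap=FF.............. | a=[1] b=[0]
unlink(a): bitmap=F............... | b=[0]
append(b, 2): bitmap=FFF............. | b=[0, 1, 2]
append(b, 2): bitmap=FFFFF........... | b=[0, 1, 2, 3, 4]
create(a): bitmap=FFFFFF.......... | a=[5] b=[0, 1, 2, 3, 4]
truncate(b, 2): bitmap=FF...F.......... | a=[5] b=[0, 1]
unlink(b): bitmap=.....F.......... | a=[5]
create(b): bitmap=F....F.......... | a=[5] b=[0]
append(a, 3): bitmap=FFFF.F.......... | a=[5, 1, 2, 3] b=[0]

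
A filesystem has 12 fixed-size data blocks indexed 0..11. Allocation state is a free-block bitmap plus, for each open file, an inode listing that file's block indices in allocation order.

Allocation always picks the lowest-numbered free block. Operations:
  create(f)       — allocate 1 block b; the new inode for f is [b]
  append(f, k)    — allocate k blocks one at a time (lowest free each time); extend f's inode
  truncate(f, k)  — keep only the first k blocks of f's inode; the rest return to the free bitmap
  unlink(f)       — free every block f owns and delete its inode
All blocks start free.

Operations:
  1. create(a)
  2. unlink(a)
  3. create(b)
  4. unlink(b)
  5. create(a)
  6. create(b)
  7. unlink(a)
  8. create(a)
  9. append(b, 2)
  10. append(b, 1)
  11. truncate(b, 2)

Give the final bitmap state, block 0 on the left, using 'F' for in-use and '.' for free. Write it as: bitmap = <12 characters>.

bitmap = FFF.........

[1] create(a) — a=0 (map F...........)
[2] unlink(a) —  (map ............)
[3] create(b) — b=0 (map F...........)
[4] unlink(b) —  (map ............)
[5] create(a) — a=0 (map F...........)
[6] create(b) — a=0 b=1 (map FF..........)
[7] unlink(a) — b=1 (map .F..........)
[8] create(a) — a=0 b=1 (map FF..........)
[9] append(b, 2) — a=0 b=1,2,3 (map FFFF........)
[10] append(b, 1) — a=0 b=1,2,3,4 (map FFFFF.......)
[11] truncate(b, 2) — a=0 b=1,2 (map FFF.........)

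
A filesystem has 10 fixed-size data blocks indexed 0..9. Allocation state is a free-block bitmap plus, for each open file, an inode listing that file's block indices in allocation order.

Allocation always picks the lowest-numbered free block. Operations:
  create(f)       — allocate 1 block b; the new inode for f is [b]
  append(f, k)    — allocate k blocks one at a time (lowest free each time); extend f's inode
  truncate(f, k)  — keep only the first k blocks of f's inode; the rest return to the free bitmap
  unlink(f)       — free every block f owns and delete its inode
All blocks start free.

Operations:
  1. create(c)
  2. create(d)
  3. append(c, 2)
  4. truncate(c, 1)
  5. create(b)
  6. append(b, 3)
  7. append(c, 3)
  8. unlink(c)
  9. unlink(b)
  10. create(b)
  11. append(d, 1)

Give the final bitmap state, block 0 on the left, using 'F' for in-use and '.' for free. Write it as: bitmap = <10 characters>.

bitmap = FFF.......

[1] create(c) — c=0 (map F.........)
[2] create(d) — c=0 d=1 (map FF........)
[3] append(c, 2) — c=0,2,3 d=1 (map FFFF......)
[4] truncate(c, 1) — c=0 d=1 (map FF........)
[5] create(b) — b=2 c=0 d=1 (map FFF.......)
[6] append(b, 3) — b=2,3,4,5 c=0 d=1 (map FFFFFF....)
[7] append(c, 3) — b=2,3,4,5 c=0,6,7,8 d=1 (map FFFFFFFFF.)
[8] unlink(c) — b=2,3,4,5 d=1 (map .FFFFF....)
[9] unlink(b) — d=1 (map .F........)
[10] create(b) — b=0 d=1 (map FF........)
[11] append(d, 1) — b=0 d=1,2 (map FFF.......)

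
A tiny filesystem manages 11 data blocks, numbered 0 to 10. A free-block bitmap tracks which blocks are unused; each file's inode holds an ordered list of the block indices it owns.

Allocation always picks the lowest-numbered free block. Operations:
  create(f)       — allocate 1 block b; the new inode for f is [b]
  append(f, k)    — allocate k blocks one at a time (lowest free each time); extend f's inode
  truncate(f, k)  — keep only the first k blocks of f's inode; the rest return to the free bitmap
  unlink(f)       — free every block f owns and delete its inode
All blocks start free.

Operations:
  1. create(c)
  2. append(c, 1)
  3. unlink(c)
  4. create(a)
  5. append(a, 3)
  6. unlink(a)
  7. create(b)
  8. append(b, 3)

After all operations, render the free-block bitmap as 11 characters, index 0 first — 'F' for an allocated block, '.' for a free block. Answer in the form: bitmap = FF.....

bitmap = FFFF.......

create(c): bitmap=F.......... | c=[0]
append(c, 1): bitmap=FF......... | c=[0, 1]
unlink(c): bitmap=........... | 
create(a): bitmap=F.......... | a=[0]
append(a, 3): bitmap=FFFF....... | a=[0, 1, 2, 3]
unlink(a): bitmap=........... | 
create(b): bitmap=F.......... | b=[0]
append(b, 3): bitmap=FFFF....... | b=[0, 1, 2, 3]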